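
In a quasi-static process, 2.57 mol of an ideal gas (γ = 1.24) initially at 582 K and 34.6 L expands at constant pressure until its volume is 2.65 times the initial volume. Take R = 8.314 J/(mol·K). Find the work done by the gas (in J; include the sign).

P₁ = nRT₁/V₁ = 2.57×8.314×582/34.6 = 359 kPa.
Isobaric: P stays 359 kPa; V/T = const ⇒ T₂ = 1540 K, V₂ = 91.7 L.
W = PΔV = 359×(91.7−34.6) kPa·L = 20500 J.

20500 J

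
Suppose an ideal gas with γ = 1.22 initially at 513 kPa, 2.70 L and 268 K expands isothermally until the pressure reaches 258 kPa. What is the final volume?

5.37 L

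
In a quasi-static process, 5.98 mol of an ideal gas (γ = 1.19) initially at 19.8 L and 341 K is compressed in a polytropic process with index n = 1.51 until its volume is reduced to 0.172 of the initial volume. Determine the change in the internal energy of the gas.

P₁ = nRT₁/V₁ = 5.98×8.314×341/19.8 = 856 kPa.
Polytropic n=1.51: T₂ = T₁(V₁/V₂)^(n−1) = 341×(5.81)^0.51 = 837 K; P₂ = P₁(V₁/V₂)^n = 12200 kPa.
For an ideal gas ΔU = nCvΔT with Cv = R/(γ−1) = 43.8 J/(mol·K).
ΔU = 5.98×43.8×(837−341) = 130000 J.

130000 J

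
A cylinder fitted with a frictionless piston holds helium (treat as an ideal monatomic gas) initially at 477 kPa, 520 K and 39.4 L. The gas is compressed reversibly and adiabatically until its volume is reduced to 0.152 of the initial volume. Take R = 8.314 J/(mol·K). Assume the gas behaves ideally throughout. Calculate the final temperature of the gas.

Adiabatic: TV^(γ−1) = const ⇒ T₂ = 520×(6.58)^0.667 = 1830 K; PV^γ = const ⇒ P₂ = 11000 kPa.

1830 K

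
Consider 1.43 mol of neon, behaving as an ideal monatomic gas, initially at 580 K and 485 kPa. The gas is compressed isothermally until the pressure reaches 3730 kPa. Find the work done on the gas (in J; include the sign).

V₁ = nRT₁/P₁ = 1.43×8.314×580/485 = 14.2 L.
Isothermal: T stays 580 K; PV = const ⇒ V₂ = 1.85 L, P₂ = 3730 kPa.
W = nRT ln(V₂/V₁) = 1.43×8.314×580×ln(0.130) = -14100 J.
Work done on the gas = −W_by = 14100 J.

14100 J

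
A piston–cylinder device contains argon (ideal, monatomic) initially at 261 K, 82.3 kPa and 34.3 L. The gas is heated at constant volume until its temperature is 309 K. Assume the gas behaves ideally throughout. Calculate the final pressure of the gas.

Isochoric: V stays 34.3 L; P/T = const ⇒ T₂ = 309 K, P₂ = 97.4 kPa.

97.4 kPa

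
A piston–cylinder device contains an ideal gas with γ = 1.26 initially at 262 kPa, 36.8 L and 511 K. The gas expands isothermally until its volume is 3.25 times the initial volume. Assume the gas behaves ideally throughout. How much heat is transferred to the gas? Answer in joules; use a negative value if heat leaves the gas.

11400 J

n = P₁V₁/(RT₁) = 262×36.8/(8.314×511) = 2.27 mol.
Isothermal: T stays 511 K; PV = const ⇒ V₂ = 120 L, P₂ = 80.6 kPa.
ΔU = 0 (ideal gas, T constant).
W = nRT ln(V₂/V₁) = 2.27×8.314×511×ln(3.25) = 11400 J.
Q = ΔU + W = 11400 J.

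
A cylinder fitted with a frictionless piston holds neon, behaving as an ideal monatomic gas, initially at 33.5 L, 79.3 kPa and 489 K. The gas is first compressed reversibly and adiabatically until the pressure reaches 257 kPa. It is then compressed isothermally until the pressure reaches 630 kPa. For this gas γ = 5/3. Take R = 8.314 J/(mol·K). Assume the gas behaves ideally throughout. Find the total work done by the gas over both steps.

-6210 J

n = P₁V₁/(RT₁) = 79.3×33.5/(8.314×489) = 0.653 mol.
Step 1 — Adiabatic: T₂/T₁ = (P₂/P₁)^((γ−1)/γ) ⇒ T₂ = 489×(3.24)^0.400 = 783 K; V₂ = 16.5 L.
ΔU = nCvΔT = 0.653×12.5×(783−489) = 2390 J.
Q = 0 for an adiabatic process, so W = −ΔU = -2390 J.
State after step 1: P = 257 kPa, V = 16.5 L, T = 783 K.
Step 2 — Isothermal: T stays 783 K; PV = const ⇒ V₂ = 6.75 L, P₂ = 630 kPa.
ΔU = 0 (ideal gas, T constant).
W = nRT ln(V₂/V₁) = 0.653×8.314×783×ln(0.408) = -3810 J.
Q = ΔU + W = -3810 J.
Net over both steps: W = -6210 J, Q = -3810 J, ΔU = 2390 J.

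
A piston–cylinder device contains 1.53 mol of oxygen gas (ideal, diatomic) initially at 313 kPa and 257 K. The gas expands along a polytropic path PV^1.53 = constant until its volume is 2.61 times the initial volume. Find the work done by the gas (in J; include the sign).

V₁ = nRT₁/P₁ = 1.53×8.314×257/313 = 10.4 L.
Polytropic n=1.53: T₂ = T₁(V₁/V₂)^(n−1) = 257×(0.383)^0.53 = 155 K; P₂ = P₁(V₁/V₂)^n = 72.1 kPa.
W = (P₁V₁−P₂V₂)/(n−1) = (313×10.4−72.1×27.3)/0.53 = 2460 J.

2460 J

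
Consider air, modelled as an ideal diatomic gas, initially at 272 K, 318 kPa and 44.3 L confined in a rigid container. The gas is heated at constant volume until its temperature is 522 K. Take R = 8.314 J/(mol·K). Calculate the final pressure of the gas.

Isochoric: V stays 44.3 L; P/T = const ⇒ T₂ = 522 K, P₂ = 610 kPa.

610 kPa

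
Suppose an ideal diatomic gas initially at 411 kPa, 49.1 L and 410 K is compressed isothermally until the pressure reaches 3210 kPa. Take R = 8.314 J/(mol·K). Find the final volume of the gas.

6.29 L

Isothermal: T stays 410 K; PV = const ⇒ V₂ = 6.29 L, P₂ = 3210 kPa.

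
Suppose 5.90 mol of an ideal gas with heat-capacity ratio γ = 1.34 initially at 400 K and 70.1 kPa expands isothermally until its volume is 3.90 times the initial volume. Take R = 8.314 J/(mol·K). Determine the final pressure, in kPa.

V₁ = nRT₁/P₁ = 5.90×8.314×400/70.1 = 280 L.
Isothermal: T stays 400 K; PV = const ⇒ V₂ = 1090 L, P₂ = 18.0 kPa.

18.0 kPa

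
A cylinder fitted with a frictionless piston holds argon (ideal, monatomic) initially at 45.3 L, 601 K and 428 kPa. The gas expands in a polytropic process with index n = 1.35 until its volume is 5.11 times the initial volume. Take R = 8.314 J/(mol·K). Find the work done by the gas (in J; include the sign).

24100 J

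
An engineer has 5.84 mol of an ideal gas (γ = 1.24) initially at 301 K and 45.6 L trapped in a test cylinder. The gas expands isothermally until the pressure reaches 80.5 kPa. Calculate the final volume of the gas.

182 L

P₁ = nRT₁/V₁ = 5.84×8.314×301/45.6 = 320 kPa.
Isothermal: T stays 301 K; PV = const ⇒ V₂ = 182 L, P₂ = 80.5 kPa.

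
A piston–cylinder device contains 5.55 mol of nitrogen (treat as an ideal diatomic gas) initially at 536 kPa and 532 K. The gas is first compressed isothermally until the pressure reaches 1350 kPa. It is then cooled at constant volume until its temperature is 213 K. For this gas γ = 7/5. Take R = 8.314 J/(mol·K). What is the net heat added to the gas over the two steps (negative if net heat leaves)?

-59500 J

V₁ = nRT₁/P₁ = 5.55×8.314×532/536 = 45.8 L.
Step 1 — Isothermal: T stays 532 K; PV = const ⇒ V₂ = 18.2 L, P₂ = 1350 kPa.
ΔU = 0 (ideal gas, T constant).
W = nRT ln(V₂/V₁) = 5.55×8.314×532×ln(0.397) = -22700 J.
Q = ΔU + W = -22700 J.
State after step 1: P = 1350 kPa, V = 18.2 L, T = 532 K.
Step 2 — Isochoric: V stays 18.2 L; P/T = const ⇒ T₂ = 213 K, P₂ = 541 kPa.
W = 0 (no volume change).
ΔU = nCvΔT = 5.55×20.8×(213−532) = -36800 J.
Q = ΔU = -36800 J.
Net over both steps: W = -22700 J, Q = -59500 J, ΔU = -36800 J.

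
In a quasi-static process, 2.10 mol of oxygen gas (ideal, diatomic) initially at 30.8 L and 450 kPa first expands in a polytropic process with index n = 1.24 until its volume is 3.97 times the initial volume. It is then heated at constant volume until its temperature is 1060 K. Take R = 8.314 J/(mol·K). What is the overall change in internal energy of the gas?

11600 J

T₁ = P₁V₁/(nR) = 450×30.8/(2.10×8.314) = 794 K.
Step 1 — Polytropic n=1.24: T₂ = T₁(V₁/V₂)^(n−1) = 794×(0.252)^0.24 = 570 K; P₂ = P₁(V₁/V₂)^n = 81.4 kPa.
W = (P₁V₁−P₂V₂)/(n−1) = (450×30.8−81.4×122)/0.24 = 16300 J.
ΔU = nCvΔT = 2.10×20.8×(570−794) = -9760 J.
Q = ΔU + W = 6510 J.
State after step 1: P = 81.4 kPa, V = 122 L, T = 570 K.
Step 2 — Isochoric: V stays 122 L; P/T = const ⇒ T₂ = 1060 K, P₂ = 151 kPa.
W = 0 (no volume change).
ΔU = nCvΔT = 2.10×20.8×(1060−570) = 21400 J.
Q = ΔU = 21400 J.
Net over both steps: W = 16300 J, Q = 27900 J, ΔU = 11600 J.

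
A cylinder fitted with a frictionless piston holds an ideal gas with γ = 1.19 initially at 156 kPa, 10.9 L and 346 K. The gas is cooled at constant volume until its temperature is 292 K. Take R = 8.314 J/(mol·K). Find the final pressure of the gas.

132 kPa

Isochoric: V stays 10.9 L; P/T = const ⇒ T₂ = 292 K, P₂ = 132 kPa.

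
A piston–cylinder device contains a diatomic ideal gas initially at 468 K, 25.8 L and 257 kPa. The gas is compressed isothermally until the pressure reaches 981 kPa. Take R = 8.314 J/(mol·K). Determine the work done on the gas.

8880 J

n = P₁V₁/(RT₁) = 257×25.8/(8.314×468) = 1.70 mol.
Isothermal: T stays 468 K; PV = const ⇒ V₂ = 6.76 L, P₂ = 981 kPa.
W = nRT ln(V₂/V₁) = 1.70×8.314×468×ln(0.262) = -8880 J.
Work done on the gas = −W_by = 8880 J.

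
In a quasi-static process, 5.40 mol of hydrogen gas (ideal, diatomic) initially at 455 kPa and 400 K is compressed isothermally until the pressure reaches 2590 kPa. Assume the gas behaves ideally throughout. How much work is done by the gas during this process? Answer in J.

-31200 J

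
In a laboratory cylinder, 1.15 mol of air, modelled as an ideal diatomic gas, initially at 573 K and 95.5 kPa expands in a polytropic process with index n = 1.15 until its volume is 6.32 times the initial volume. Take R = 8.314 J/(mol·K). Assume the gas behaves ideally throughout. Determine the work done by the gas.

8820 J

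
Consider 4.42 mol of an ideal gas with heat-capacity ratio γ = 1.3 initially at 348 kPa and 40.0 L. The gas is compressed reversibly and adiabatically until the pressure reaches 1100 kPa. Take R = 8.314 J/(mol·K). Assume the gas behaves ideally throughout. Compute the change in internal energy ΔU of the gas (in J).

14100 J

T₁ = P₁V₁/(nR) = 348×40.0/(4.42×8.314) = 379 K.
Adiabatic: T₂/T₁ = (P₂/P₁)^((γ−1)/γ) ⇒ T₂ = 379×(3.16)^0.231 = 494 K; V₂ = 16.5 L.
For an ideal gas ΔU = nCvΔT with Cv = R/(γ−1) = 27.7 J/(mol·K).
ΔU = 4.42×27.7×(494−379) = 14100 J.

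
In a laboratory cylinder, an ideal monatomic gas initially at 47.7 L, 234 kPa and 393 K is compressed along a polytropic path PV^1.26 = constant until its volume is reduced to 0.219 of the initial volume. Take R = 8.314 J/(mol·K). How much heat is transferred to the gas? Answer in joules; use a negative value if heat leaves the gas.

n = P₁V₁/(RT₁) = 234×47.7/(8.314×393) = 3.42 mol.
Polytropic n=1.26: T₂ = T₁(V₁/V₂)^(n−1) = 393×(4.57)^0.26 = 583 K; P₂ = P₁(V₁/V₂)^n = 1590 kPa.
W = (P₁V₁−P₂V₂)/(n−1) = (234×47.7−1590×10.4)/0.26 = -20800 J.
ΔU = nCvΔT = 3.42×12.5×(583−393) = 8110 J.
Q = ΔU + W = -12700 J.

-12700 J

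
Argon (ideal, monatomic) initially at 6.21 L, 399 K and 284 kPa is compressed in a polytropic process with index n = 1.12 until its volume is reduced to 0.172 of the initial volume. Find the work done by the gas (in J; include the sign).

n = P₁V₁/(RT₁) = 284×6.21/(8.314×399) = 0.532 mol.
Polytropic n=1.12: T₂ = T₁(V₁/V₂)^(n−1) = 399×(5.81)^0.12 = 493 K; P₂ = P₁(V₁/V₂)^n = 2040 kPa.
W = (P₁V₁−P₂V₂)/(n−1) = (284×6.21−2040×1.07)/0.12 = -3460 J.

-3460 J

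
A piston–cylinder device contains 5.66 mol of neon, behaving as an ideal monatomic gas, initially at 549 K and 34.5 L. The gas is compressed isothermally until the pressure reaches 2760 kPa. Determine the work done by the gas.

-33700 J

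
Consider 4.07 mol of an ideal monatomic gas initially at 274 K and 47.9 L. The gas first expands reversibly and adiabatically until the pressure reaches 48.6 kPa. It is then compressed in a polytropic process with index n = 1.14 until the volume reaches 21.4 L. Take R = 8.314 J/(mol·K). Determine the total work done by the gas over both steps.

-3890 J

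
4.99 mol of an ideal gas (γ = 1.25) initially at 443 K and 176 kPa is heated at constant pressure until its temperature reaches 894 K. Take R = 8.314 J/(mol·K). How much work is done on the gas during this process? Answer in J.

-18700 J

V₁ = nRT₁/P₁ = 4.99×8.314×443/176 = 104 L.
Isobaric: P stays 176 kPa; V/T = const ⇒ T₂ = 894 K, V₂ = 211 L.
W = PΔV = 176×(211−104) kPa·L = 18700 J.
Work done on the gas = −W_by = -18700 J.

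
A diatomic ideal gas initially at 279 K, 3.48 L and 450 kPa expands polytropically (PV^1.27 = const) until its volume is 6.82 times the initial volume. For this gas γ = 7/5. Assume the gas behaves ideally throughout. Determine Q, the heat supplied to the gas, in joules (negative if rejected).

762 J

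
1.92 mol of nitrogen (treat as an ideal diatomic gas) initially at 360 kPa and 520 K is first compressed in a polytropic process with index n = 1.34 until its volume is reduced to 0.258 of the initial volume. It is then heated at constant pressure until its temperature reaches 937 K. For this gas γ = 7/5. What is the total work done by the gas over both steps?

-12500 J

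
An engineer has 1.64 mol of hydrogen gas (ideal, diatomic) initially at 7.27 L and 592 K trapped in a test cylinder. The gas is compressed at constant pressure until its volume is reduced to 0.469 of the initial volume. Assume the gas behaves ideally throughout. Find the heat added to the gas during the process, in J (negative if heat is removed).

-15000 J

P₁ = nRT₁/V₁ = 1.64×8.314×592/7.27 = 1110 kPa.
Isobaric: P stays 1110 kPa; V/T = const ⇒ T₂ = 278 K, V₂ = 3.41 L.
W = PΔV = 1110×(3.41−7.27) kPa·L = -4290 J.
ΔU = nCvΔT = 1.64×20.8×(278−592) = -10700 J.
Q = ΔU + W = nCpΔT = -15000 J.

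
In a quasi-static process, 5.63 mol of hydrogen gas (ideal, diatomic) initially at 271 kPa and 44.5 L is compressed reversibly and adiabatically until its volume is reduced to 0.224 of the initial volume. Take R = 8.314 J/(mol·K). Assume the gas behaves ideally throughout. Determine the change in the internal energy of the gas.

T₁ = P₁V₁/(nR) = 271×44.5/(5.63×8.314) = 258 K.
Adiabatic: TV^(γ−1) = const ⇒ T₂ = 258×(4.46)^0.400 = 469 K; PV^γ = const ⇒ P₂ = 2200 kPa.
For an ideal gas ΔU = nCvΔT with Cv = (5/2)R = 20.8 J/(mol·K).
ΔU = 5.63×20.8×(469−258) = 24700 J.

24700 J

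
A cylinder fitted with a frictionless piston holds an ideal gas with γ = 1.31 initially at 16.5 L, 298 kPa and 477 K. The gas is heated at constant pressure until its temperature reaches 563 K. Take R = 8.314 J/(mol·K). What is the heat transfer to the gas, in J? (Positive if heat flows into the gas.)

3750 J

n = P₁V₁/(RT₁) = 298×16.5/(8.314×477) = 1.24 mol.
Isobaric: P stays 298 kPa; V/T = const ⇒ T₂ = 563 K, V₂ = 19.5 L.
W = PΔV = 298×(19.5−16.5) kPa·L = 887 J.
ΔU = nCvΔT = 1.24×26.8×(563−477) = 2860 J.
Q = ΔU + W = nCpΔT = 3750 J.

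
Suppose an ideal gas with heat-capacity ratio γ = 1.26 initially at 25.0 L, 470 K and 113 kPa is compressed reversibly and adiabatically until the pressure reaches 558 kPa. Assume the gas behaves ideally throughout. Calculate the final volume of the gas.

7.04 L

Adiabatic: T₂/T₁ = (P₂/P₁)^((γ−1)/γ) ⇒ T₂ = 470×(4.94)^0.206 = 653 K; V₂ = 7.04 L.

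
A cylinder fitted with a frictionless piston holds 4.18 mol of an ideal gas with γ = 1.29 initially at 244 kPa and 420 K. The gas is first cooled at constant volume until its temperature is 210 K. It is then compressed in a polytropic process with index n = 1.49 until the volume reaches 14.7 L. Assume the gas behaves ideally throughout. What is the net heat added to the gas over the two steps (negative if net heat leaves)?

V₁ = nRT₁/P₁ = 4.18×8.314×420/244 = 59.8 L.
Step 1 — Isochoric: V stays 59.8 L; P/T = const ⇒ T₂ = 210 K, P₂ = 122 kPa.
W = 0 (no volume change).
ΔU = nCvΔT = 4.18×28.7×(210−420) = -25200 J.
Q = ΔU = -25200 J.
State after step 1: P = 122 kPa, V = 59.8 L, T = 210 K.
Step 2 — Polytropic n=1.49: T₂ = T₁(V₁/V₂)^(n−1) = 210×(4.07)^0.49 = 418 K; P₂ = P₁(V₁/V₂)^n = 988 kPa.
W = (P₁V₁−P₂V₂)/(n−1) = (122×59.8−988×14.7)/0.49 = -14700 J.
ΔU = nCvΔT = 4.18×28.7×(418−210) = 24900 J.
Q = ΔU + W = 10200 J.
Net over both steps: W = -14700 J, Q = -15000 J, ΔU = -273 J.

-15000 J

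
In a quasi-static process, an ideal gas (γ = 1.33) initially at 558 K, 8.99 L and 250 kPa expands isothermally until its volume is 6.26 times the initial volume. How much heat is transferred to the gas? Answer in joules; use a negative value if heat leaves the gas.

n = P₁V₁/(RT₁) = 250×8.99/(8.314×558) = 0.484 mol.
Isothermal: T stays 558 K; PV = const ⇒ V₂ = 56.3 L, P₂ = 39.9 kPa.
ΔU = 0 (ideal gas, T constant).
W = nRT ln(V₂/V₁) = 0.484×8.314×558×ln(6.26) = 4120 J.
Q = ΔU + W = 4120 J.

4120 J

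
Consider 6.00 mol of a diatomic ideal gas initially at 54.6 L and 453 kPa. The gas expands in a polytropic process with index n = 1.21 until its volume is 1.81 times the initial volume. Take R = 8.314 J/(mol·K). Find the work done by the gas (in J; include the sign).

T₁ = P₁V₁/(nR) = 453×54.6/(6.00×8.314) = 496 K.
Polytropic n=1.21: T₂ = T₁(V₁/V₂)^(n−1) = 496×(0.552)^0.21 = 438 K; P₂ = P₁(V₁/V₂)^n = 221 kPa.
W = (P₁V₁−P₂V₂)/(n−1) = (453×54.6−221×98.8)/0.21 = 13800 J.

13800 J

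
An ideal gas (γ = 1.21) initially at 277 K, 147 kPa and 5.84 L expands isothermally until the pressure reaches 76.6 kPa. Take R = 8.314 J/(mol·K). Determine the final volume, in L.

Isothermal: T stays 277 K; PV = const ⇒ V₂ = 11.2 L, P₂ = 76.6 kPa.

11.2 L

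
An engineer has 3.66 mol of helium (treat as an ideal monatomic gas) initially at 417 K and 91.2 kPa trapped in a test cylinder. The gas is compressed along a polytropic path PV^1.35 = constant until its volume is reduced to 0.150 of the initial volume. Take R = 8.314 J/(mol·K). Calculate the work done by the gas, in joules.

V₁ = nRT₁/P₁ = 3.66×8.314×417/91.2 = 139 L.
Polytropic n=1.35: T₂ = T₁(V₁/V₂)^(n−1) = 417×(6.67)^0.35 = 810 K; P₂ = P₁(V₁/V₂)^n = 1180 kPa.
W = (P₁V₁−P₂V₂)/(n−1) = (91.2×139−1180×20.9)/0.35 = -34200 J.

-34200 J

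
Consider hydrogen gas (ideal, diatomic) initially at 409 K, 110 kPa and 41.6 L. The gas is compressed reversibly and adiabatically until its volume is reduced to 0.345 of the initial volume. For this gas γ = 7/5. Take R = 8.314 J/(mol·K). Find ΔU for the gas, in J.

n = P₁V₁/(RT₁) = 110×41.6/(8.314×409) = 1.35 mol.
Adiabatic: TV^(γ−1) = const ⇒ T₂ = 409×(2.90)^0.400 = 626 K; PV^γ = const ⇒ P₂ = 488 kPa.
For an ideal gas ΔU = nCvΔT with Cv = (5/2)R = 20.8 J/(mol·K).
ΔU = 1.35×20.8×(626−409) = 6070 J.

6070 J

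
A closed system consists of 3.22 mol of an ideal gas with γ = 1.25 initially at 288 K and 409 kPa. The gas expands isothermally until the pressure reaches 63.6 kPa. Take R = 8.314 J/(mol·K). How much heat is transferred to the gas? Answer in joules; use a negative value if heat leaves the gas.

14300 J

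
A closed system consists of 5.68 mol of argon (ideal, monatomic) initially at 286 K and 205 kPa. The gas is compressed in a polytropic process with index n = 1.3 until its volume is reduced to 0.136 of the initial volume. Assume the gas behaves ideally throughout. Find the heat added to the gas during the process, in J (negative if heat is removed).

-20300 J

V₁ = nRT₁/P₁ = 5.68×8.314×286/205 = 65.9 L.
Polytropic n=1.3: T₂ = T₁(V₁/V₂)^(n−1) = 286×(7.35)^0.30 = 520 K; P₂ = P₁(V₁/V₂)^n = 2740 kPa.
W = (P₁V₁−P₂V₂)/(n−1) = (205×65.9−2740×8.96)/0.30 = -36900 J.
ΔU = nCvΔT = 5.68×12.5×(520−286) = 16600 J.
Q = ΔU + W = -20300 J.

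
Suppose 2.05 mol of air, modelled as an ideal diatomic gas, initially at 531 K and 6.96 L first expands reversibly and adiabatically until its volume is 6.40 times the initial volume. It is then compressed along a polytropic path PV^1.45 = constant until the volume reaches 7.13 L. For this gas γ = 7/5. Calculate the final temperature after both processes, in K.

P₁ = nRT₁/V₁ = 2.05×8.314×531/6.96 = 1300 kPa.
Step 1 — Adiabatic: TV^(γ−1) = const ⇒ T₂ = 531×(0.156)^0.400 = 253 K; PV^γ = const ⇒ P₂ = 96.7 kPa.
ΔU = nCvΔT = 2.05×20.8×(253−531) = -11900 J.
Q = 0 for an adiabatic process, so W = −ΔU = 11900 J.
State after step 1: P = 96.7 kPa, V = 44.5 L, T = 253 K.
Step 2 — Polytropic n=1.45: T₂ = T₁(V₁/V₂)^(n−1) = 253×(6.25)^0.45 = 576 K; P₂ = P₁(V₁/V₂)^n = 1380 kPa.
W = (P₁V₁−P₂V₂)/(n−1) = (96.7×44.5−1380×7.13)/0.45 = -12300 J.
ΔU = nCvΔT = 2.05×20.8×(576−253) = 13800 J.
Q = ΔU + W = 1530 J.
Net over both steps: W = -400 J, Q = 1530 J, ΔU = 1930 J.

576 K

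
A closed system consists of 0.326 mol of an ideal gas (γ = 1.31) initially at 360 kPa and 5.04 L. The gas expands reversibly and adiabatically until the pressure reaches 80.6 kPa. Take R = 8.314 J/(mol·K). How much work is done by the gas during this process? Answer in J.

T₁ = P₁V₁/(nR) = 360×5.04/(0.326×8.314) = 669 K.
Adiabatic: T₂/T₁ = (P₂/P₁)^((γ−1)/γ) ⇒ T₂ = 669×(0.224)^0.237 = 470 K; V₂ = 15.8 L.
ΔU = nCvΔT = 0.326×26.8×(470−669) = -1750 J.
Q = 0 for an adiabatic process, so W = −ΔU = 1750 J.

1750 J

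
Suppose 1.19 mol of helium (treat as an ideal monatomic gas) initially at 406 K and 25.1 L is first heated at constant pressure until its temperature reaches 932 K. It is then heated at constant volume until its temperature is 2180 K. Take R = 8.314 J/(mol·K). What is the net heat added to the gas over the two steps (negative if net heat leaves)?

31500 J

P₁ = nRT₁/V₁ = 1.19×8.314×406/25.1 = 160 kPa.
Step 1 — Isobaric: P stays 160 kPa; V/T = const ⇒ T₂ = 932 K, V₂ = 57.6 L.
W = PΔV = 160×(57.6−25.1) kPa·L = 5200 J.
ΔU = nCvΔT = 1.19×12.5×(932−406) = 7810 J.
Q = ΔU + W = nCpΔT = 13000 J.
State after step 1: P = 160 kPa, V = 57.6 L, T = 932 K.
Step 2 — Isochoric: V stays 57.6 L; P/T = const ⇒ T₂ = 2180 K, P₂ = 374 kPa.
W = 0 (no volume change).
ΔU = nCvΔT = 1.19×12.5×(2180−932) = 18500 J.
Q = ΔU = 18500 J.
Net over both steps: W = 5200 J, Q = 31500 J, ΔU = 26300 J.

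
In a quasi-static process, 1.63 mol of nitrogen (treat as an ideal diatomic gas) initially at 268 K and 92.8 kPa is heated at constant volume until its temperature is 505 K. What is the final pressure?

V₁ = nRT₁/P₁ = 1.63×8.314×268/92.8 = 39.1 L.
Isochoric: V stays 39.1 L; P/T = const ⇒ T₂ = 505 K, P₂ = 175 kPa.

175 kPa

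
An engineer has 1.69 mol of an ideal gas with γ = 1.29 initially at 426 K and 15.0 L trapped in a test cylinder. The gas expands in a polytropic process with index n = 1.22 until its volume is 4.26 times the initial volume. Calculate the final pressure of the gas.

68.1 kPa

P₁ = nRT₁/V₁ = 1.69×8.314×426/15.0 = 399 kPa.
Polytropic n=1.22: T₂ = T₁(V₁/V₂)^(n−1) = 426×(0.235)^0.22 = 310 K; P₂ = P₁(V₁/V₂)^n = 68.1 kPa.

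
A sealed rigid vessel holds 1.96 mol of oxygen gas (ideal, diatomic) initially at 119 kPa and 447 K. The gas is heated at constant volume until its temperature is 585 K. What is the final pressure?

V₁ = nRT₁/P₁ = 1.96×8.314×447/119 = 61.2 L.
Isochoric: V stays 61.2 L; P/T = const ⇒ T₂ = 585 K, P₂ = 156 kPa.

156 kPa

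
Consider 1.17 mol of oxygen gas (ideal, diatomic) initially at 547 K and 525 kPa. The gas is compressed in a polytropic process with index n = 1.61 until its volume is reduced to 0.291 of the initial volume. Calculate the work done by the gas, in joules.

-9800 J

V₁ = nRT₁/P₁ = 1.17×8.314×547/525 = 10.1 L.
Polytropic n=1.61: T₂ = T₁(V₁/V₂)^(n−1) = 547×(3.44)^0.61 = 1160 K; P₂ = P₁(V₁/V₂)^n = 3830 kPa.
W = (P₁V₁−P₂V₂)/(n−1) = (525×10.1−3830×2.95)/0.61 = -9800 J.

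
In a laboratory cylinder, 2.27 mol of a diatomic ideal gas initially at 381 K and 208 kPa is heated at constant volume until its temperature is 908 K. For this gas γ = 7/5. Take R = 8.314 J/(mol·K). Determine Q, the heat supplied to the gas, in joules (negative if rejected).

V₁ = nRT₁/P₁ = 2.27×8.314×381/208 = 34.6 L.
Isochoric: V stays 34.6 L; P/T = const ⇒ T₂ = 908 K, P₂ = 496 kPa.
W = 0 (no volume change).
ΔU = nCvΔT = 2.27×20.8×(908−381) = 24900 J.
Q = ΔU = 24900 J.

24900 J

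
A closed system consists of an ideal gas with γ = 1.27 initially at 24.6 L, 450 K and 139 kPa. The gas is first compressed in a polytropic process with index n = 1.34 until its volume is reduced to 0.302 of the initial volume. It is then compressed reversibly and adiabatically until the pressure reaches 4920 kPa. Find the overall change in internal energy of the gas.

16200 J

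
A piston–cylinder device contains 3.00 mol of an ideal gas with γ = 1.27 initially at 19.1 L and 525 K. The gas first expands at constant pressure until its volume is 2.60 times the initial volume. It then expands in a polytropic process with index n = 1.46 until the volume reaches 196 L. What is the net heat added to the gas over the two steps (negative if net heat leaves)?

P₁ = nRT₁/V₁ = 3.00×8.314×525/19.1 = 686 kPa.
Step 1 — Isobaric: P stays 686 kPa; V/T = const ⇒ T₂ = 1360 K, V₂ = 49.7 L.
W = PΔV = 686×(49.7−19.1) kPa·L = 21000 J.
ΔU = nCvΔT = 3.00×30.8×(1360−525) = 77600 J.
Q = ΔU + W = nCpΔT = 98500 J.
State after step 1: P = 686 kPa, V = 49.7 L, T = 1360 K.
Step 2 — Polytropic n=1.46: T₂ = T₁(V₁/V₂)^(n−1) = 1360×(0.253)^0.46 = 726 K; P₂ = P₁(V₁/V₂)^n = 92.4 kPa.
W = (P₁V₁−P₂V₂)/(n−1) = (686×49.7−92.4×196)/0.46 = 34700 J.
ΔU = nCvΔT = 3.00×30.8×(726−1360) = -59000 J.
Q = ΔU + W = -24400 J.
Net over both steps: W = 55600 J, Q = 74200 J, ΔU = 18600 J.

74200 J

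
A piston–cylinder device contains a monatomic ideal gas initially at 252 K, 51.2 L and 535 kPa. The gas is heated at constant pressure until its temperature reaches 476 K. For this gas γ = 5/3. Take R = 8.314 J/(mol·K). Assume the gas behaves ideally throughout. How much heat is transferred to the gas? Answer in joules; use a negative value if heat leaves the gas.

60900 J

n = P₁V₁/(RT₁) = 535×51.2/(8.314×252) = 13.1 mol.
Isobaric: P stays 535 kPa; V/T = const ⇒ T₂ = 476 K, V₂ = 96.7 L.
W = PΔV = 535×(96.7−51.2) kPa·L = 24300 J.
ΔU = nCvΔT = 13.1×12.5×(476−252) = 36500 J.
Q = ΔU + W = nCpΔT = 60900 J.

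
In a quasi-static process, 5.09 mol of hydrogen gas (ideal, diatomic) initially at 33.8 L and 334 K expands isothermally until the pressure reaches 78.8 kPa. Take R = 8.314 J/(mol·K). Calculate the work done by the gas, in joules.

P₁ = nRT₁/V₁ = 5.09×8.314×334/33.8 = 418 kPa.
Isothermal: T stays 334 K; PV = const ⇒ V₂ = 179 L, P₂ = 78.8 kPa.
W = nRT ln(V₂/V₁) = 5.09×8.314×334×ln(5.31) = 23600 J.

23600 J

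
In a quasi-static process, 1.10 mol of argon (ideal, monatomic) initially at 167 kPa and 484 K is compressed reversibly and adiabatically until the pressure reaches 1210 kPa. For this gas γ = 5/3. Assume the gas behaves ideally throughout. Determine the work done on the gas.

V₁ = nRT₁/P₁ = 1.10×8.314×484/167 = 26.5 L.
Adiabatic: T₂/T₁ = (P₂/P₁)^((γ−1)/γ) ⇒ T₂ = 484×(7.25)^0.400 = 1070 K; V₂ = 8.08 L.
ΔU = nCvΔT = 1.10×12.5×(1070−484) = 8020 J.
Q = 0 for an adiabatic process, so W = −ΔU = -8020 J.
Work done on the gas = −W_by = 8020 J.

8020 J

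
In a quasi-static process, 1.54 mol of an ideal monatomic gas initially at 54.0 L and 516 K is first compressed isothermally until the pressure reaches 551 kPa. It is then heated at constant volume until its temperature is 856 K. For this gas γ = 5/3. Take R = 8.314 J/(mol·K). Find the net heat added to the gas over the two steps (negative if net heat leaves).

-3410 J

P₁ = nRT₁/V₁ = 1.54×8.314×516/54.0 = 122 kPa.
Step 1 — Isothermal: T stays 516 K; PV = const ⇒ V₂ = 12.0 L, P₂ = 551 kPa.
ΔU = 0 (ideal gas, T constant).
W = nRT ln(V₂/V₁) = 1.54×8.314×516×ln(0.222) = -9940 J.
Q = ΔU + W = -9940 J.
State after step 1: P = 551 kPa, V = 12.0 L, T = 516 K.
Step 2 — Isochoric: V stays 12.0 L; P/T = const ⇒ T₂ = 856 K, P₂ = 914 kPa.
W = 0 (no volume change).
ΔU = nCvΔT = 1.54×12.5×(856−516) = 6530 J.
Q = ΔU = 6530 J.
Net over both steps: W = -9940 J, Q = -3410 J, ΔU = 6530 J.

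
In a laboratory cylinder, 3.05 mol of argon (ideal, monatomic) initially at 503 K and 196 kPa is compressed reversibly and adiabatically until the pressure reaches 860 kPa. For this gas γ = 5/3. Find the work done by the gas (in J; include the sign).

V₁ = nRT₁/P₁ = 3.05×8.314×503/196 = 65.1 L.
Adiabatic: T₂/T₁ = (P₂/P₁)^((γ−1)/γ) ⇒ T₂ = 503×(4.39)^0.400 = 909 K; V₂ = 26.8 L.
ΔU = nCvΔT = 3.05×12.5×(909−503) = 15400 J.
Q = 0 for an adiabatic process, so W = −ΔU = -15400 J.

-15400 J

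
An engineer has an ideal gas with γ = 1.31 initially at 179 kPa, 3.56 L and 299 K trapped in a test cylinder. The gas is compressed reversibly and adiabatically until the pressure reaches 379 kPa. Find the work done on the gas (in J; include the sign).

399 J

n = P₁V₁/(RT₁) = 179×3.56/(8.314×299) = 0.256 mol.
Adiabatic: T₂/T₁ = (P₂/P₁)^((γ−1)/γ) ⇒ T₂ = 299×(2.12)^0.237 = 357 K; V₂ = 2.01 L.
ΔU = nCvΔT = 0.256×26.8×(357−299) = 399 J.
Q = 0 for an adiabatic process, so W = −ΔU = -399 J.
Work done on the gas = −W_by = 399 J.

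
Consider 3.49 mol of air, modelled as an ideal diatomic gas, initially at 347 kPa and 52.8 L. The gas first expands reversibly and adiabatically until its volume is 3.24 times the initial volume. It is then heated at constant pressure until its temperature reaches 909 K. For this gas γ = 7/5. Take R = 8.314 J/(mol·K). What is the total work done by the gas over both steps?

T₁ = P₁V₁/(nR) = 347×52.8/(3.49×8.314) = 631 K.
Step 1 — Adiabatic: TV^(γ−1) = const ⇒ T₂ = 631×(0.309)^0.400 = 395 K; PV^γ = const ⇒ P₂ = 66.9 kPa.
ΔU = nCvΔT = 3.49×20.8×(395−631) = -17200 J.
Q = 0 for an adiabatic process, so W = −ΔU = 17200 J.
State after step 1: P = 66.9 kPa, V = 171 L, T = 395 K.
Step 2 — Isobaric: P stays 66.9 kPa; V/T = const ⇒ T₂ = 909 K, V₂ = 394 L.
W = PΔV = 66.9×(394−171) kPa·L = 14900 J.
ΔU = nCvΔT = 3.49×20.8×(909−395) = 37300 J.
Q = ΔU + W = nCpΔT = 52200 J.
Net over both steps: W = 32100 J, Q = 52200 J, ΔU = 20100 J.

32100 J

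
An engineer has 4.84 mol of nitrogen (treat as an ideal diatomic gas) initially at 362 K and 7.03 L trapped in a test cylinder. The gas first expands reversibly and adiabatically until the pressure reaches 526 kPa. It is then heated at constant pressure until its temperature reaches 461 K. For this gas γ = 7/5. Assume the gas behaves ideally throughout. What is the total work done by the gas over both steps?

P₁ = nRT₁/V₁ = 4.84×8.314×362/7.03 = 2070 kPa.
Step 1 — Adiabatic: T₂/T₁ = (P₂/P₁)^((γ−1)/γ) ⇒ T₂ = 362×(0.254)^0.286 = 245 K; V₂ = 18.7 L.
ΔU = nCvΔT = 4.84×20.8×(245−362) = -11800 J.
Q = 0 for an adiabatic process, so W = −ΔU = 11800 J.
State after step 1: P = 526 kPa, V = 18.7 L, T = 245 K.
Step 2 — Isobaric: P stays 526 kPa; V/T = const ⇒ T₂ = 461 K, V₂ = 35.3 L.
W = PΔV = 526×(35.3−18.7) kPa·L = 8700 J.
ΔU = nCvΔT = 4.84×20.8×(461−245) = 21800 J.
Q = ΔU + W = nCpΔT = 30500 J.
Net over both steps: W = 20500 J, Q = 30500 J, ΔU = 9960 J.

20500 J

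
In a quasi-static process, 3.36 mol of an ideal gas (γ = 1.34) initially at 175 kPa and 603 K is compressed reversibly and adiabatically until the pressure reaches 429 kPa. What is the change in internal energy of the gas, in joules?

12700 J

V₁ = nRT₁/P₁ = 3.36×8.314×603/175 = 96.3 L.
Adiabatic: T₂/T₁ = (P₂/P₁)^((γ−1)/γ) ⇒ T₂ = 603×(2.45)^0.254 = 757 K; V₂ = 49.3 L.
For an ideal gas ΔU = nCvΔT with Cv = R/(γ−1) = 24.5 J/(mol·K).
ΔU = 3.36×24.5×(757−603) = 12700 J.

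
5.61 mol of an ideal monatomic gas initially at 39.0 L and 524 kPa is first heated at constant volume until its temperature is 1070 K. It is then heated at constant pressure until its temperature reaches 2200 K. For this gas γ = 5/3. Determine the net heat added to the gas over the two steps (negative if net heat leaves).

T₁ = P₁V₁/(nR) = 524×39.0/(5.61×8.314) = 438 K.
Step 1 — Isochoric: V stays 39.0 L; P/T = const ⇒ T₂ = 1070 K, P₂ = 1280 kPa.
W = 0 (no volume change).
ΔU = nCvΔT = 5.61×12.5×(1070−438) = 44200 J.
Q = ΔU = 44200 J.
State after step 1: P = 1280 kPa, V = 39.0 L, T = 1070 K.
Step 2 — Isobaric: P stays 1280 kPa; V/T = const ⇒ T₂ = 2200 K, V₂ = 80.2 L.
W = PΔV = 1280×(80.2−39.0) kPa·L = 52700 J.
ΔU = nCvΔT = 5.61×12.5×(2200−1070) = 79100 J.
Q = ΔU + W = nCpΔT = 132000 J.
Net over both steps: W = 52700 J, Q = 176000 J, ΔU = 123000 J.

176000 J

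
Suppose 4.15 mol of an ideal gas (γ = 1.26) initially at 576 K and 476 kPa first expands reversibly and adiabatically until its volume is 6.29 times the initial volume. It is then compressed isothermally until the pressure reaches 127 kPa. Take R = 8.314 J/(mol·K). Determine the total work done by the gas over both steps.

V₁ = nRT₁/P₁ = 4.15×8.314×576/476 = 41.8 L.
Step 1 — Adiabatic: TV^(γ−1) = const ⇒ T₂ = 576×(0.159)^0.260 = 357 K; PV^γ = const ⇒ P₂ = 46.9 kPa.
ΔU = nCvΔT = 4.15×32.0×(357−576) = -29100 J.
Q = 0 for an adiabatic process, so W = −ΔU = 29100 J.
State after step 1: P = 46.9 kPa, V = 263 L, T = 357 K.
Step 2 — Isothermal: T stays 357 K; PV = const ⇒ V₂ = 97.0 L, P₂ = 127 kPa.
ΔU = 0 (ideal gas, T constant).
W = nRT ln(V₂/V₁) = 4.15×8.314×357×ln(0.369) = -12300 J.
Q = ΔU + W = -12300 J.
Net over both steps: W = 16800 J, Q = -12300 J, ΔU = -29100 J.

16800 J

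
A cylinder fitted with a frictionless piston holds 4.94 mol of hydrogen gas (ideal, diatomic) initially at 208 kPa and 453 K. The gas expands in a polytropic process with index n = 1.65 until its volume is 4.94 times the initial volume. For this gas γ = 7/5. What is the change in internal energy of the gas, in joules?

V₁ = nRT₁/P₁ = 4.94×8.314×453/208 = 89.4 L.
Polytropic n=1.65: T₂ = T₁(V₁/V₂)^(n−1) = 453×(0.202)^0.65 = 160 K; P₂ = P₁(V₁/V₂)^n = 14.9 kPa.
For an ideal gas ΔU = nCvΔT with Cv = (5/2)R = 20.8 J/(mol·K).
ΔU = 4.94×20.8×(160−453) = -30000 J.

-30000 J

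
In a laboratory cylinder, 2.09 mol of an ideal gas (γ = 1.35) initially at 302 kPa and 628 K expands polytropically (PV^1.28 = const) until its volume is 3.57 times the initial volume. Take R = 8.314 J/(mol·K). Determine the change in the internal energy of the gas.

V₁ = nRT₁/P₁ = 2.09×8.314×628/302 = 36.1 L.
Polytropic n=1.28: T₂ = T₁(V₁/V₂)^(n−1) = 628×(0.280)^0.28 = 440 K; P₂ = P₁(V₁/V₂)^n = 59.2 kPa.
For an ideal gas ΔU = nCvΔT with Cv = R/(γ−1) = 23.8 J/(mol·K).
ΔU = 2.09×23.8×(440−628) = -9350 J.

-9350 J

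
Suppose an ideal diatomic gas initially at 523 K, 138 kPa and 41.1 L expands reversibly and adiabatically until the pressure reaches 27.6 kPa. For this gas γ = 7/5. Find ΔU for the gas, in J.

-5230 J

n = P₁V₁/(RT₁) = 138×41.1/(8.314×523) = 1.30 mol.
Adiabatic: T₂/T₁ = (P₂/P₁)^((γ−1)/γ) ⇒ T₂ = 523×(0.200)^0.286 = 330 K; V₂ = 130 L.
For an ideal gas ΔU = nCvΔT with Cv = (5/2)R = 20.8 J/(mol·K).
ΔU = 1.30×20.8×(330−523) = -5230 J.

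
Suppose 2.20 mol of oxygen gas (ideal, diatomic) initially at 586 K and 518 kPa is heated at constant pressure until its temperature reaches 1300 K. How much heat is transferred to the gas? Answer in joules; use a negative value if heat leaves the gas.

V₁ = nRT₁/P₁ = 2.20×8.314×586/518 = 20.7 L.
Isobaric: P stays 518 kPa; V/T = const ⇒ T₂ = 1300 K, V₂ = 45.9 L.
W = PΔV = 518×(45.9−20.7) kPa·L = 13100 J.
ΔU = nCvΔT = 2.20×20.8×(1300−586) = 32600 J.
Q = ΔU + W = nCpΔT = 45700 J.

45700 J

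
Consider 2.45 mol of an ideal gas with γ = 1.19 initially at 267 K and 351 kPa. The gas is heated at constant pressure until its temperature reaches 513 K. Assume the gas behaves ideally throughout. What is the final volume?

29.8 L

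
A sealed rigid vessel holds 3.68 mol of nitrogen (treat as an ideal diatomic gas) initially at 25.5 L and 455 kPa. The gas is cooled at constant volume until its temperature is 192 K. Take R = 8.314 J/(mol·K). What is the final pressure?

T₁ = P₁V₁/(nR) = 455×25.5/(3.68×8.314) = 379 K.
Isochoric: V stays 25.5 L; P/T = const ⇒ T₂ = 192 K, P₂ = 230 kPa.

230 kPa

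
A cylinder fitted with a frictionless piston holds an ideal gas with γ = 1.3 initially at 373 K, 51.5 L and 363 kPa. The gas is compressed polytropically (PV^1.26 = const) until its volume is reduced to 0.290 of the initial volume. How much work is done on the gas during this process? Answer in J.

27300 J

n = P₁V₁/(RT₁) = 363×51.5/(8.314×373) = 6.03 mol.
Polytropic n=1.26: T₂ = T₁(V₁/V₂)^(n−1) = 373×(3.45)^0.26 = 515 K; P₂ = P₁(V₁/V₂)^n = 1730 kPa.
W = (P₁V₁−P₂V₂)/(n−1) = (363×51.5−1730×14.9)/0.26 = -27300 J.
Work done on the gas = −W_by = 27300 J.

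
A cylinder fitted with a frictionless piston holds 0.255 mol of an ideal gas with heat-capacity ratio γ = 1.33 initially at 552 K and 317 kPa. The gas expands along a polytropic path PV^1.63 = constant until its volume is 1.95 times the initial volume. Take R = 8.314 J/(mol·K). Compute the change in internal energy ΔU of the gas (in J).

V₁ = nRT₁/P₁ = 0.255×8.314×552/317 = 3.69 L.
Polytropic n=1.63: T₂ = T₁(V₁/V₂)^(n−1) = 552×(0.513)^0.63 = 362 K; P₂ = P₁(V₁/V₂)^n = 107 kPa.
For an ideal gas ΔU = nCvΔT with Cv = R/(γ−1) = 25.2 J/(mol·K).
ΔU = 0.255×25.2×(362−552) = -1220 J.

-1220 J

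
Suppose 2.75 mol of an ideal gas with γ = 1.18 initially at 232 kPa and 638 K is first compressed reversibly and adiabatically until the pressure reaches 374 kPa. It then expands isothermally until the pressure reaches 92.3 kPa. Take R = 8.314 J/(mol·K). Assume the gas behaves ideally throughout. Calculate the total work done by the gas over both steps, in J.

V₁ = nRT₁/P₁ = 2.75×8.314×638/232 = 62.9 L.
Step 1 — Adiabatic: T₂/T₁ = (P₂/P₁)^((γ−1)/γ) ⇒ T₂ = 638×(1.61)^0.153 = 686 K; V₂ = 41.9 L.
ΔU = nCvΔT = 2.75×46.2×(686−638) = 6120 J.
Q = 0 for an adiabatic process, so W = −ΔU = -6120 J.
State after step 1: P = 374 kPa, V = 41.9 L, T = 686 K.
Step 2 — Isothermal: T stays 686 K; PV = const ⇒ V₂ = 170 L, P₂ = 92.3 kPa.
ΔU = 0 (ideal gas, T constant).
W = nRT ln(V₂/V₁) = 2.75×8.314×686×ln(4.05) = 22000 J.
Q = ΔU + W = 22000 J.
Net over both steps: W = 15800 J, Q = 22000 J, ΔU = 6120 J.

15800 J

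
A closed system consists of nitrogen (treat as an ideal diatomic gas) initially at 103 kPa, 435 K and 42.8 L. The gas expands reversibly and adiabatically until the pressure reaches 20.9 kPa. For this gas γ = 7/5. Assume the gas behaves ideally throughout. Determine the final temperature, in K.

Adiabatic: T₂/T₁ = (P₂/P₁)^((γ−1)/γ) ⇒ T₂ = 435×(0.203)^0.286 = 276 K; V₂ = 134 L.

276 K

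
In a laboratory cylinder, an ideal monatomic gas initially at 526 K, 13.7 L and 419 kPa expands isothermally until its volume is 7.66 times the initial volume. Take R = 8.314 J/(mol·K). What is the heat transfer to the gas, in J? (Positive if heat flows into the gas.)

11700 J

n = P₁V₁/(RT₁) = 419×13.7/(8.314×526) = 1.31 mol.
Isothermal: T stays 526 K; PV = const ⇒ V₂ = 105 L, P₂ = 54.7 kPa.
ΔU = 0 (ideal gas, T constant).
W = nRT ln(V₂/V₁) = 1.31×8.314×526×ln(7.66) = 11700 J.
Q = ΔU + W = 11700 J.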